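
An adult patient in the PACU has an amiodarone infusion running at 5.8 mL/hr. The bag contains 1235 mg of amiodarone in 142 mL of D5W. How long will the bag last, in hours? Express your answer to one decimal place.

24.5 hours

Duration = 142 mL ÷ 5.8 mL/hr = 24.48276 hr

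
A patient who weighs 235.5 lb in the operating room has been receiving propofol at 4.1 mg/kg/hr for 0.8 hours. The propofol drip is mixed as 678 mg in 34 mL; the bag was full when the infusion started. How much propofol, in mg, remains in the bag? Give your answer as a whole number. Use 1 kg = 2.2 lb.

327 mg

Weight = 235.5 lb ÷ 2.2 lb/kg = 107.0455 kg
Dose = 4.1 mg/kg/hr × 107.0455 kg = 438.8864 mg/hr
Concentration = 678 mg ÷ 34 mL = 19.94118 mg/mL
Rate = 438.8864 mg/hr ÷ 19.94118 mg/mL = 22.00905 mL/hr
Volume infused = 22.00905 mL/hr × 0.8 hr = 17.60724 mL
Volume remaining = 34 − 17.60724 = 16.39276 mL
Drug remaining = 16.39276 mL × 19.94118 mg/mL = 326.8909 mg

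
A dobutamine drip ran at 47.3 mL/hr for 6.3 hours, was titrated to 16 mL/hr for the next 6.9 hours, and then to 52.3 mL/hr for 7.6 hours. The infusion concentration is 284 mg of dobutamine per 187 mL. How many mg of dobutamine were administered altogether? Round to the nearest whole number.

1224 mg

Concentration = 284 mg ÷ 187 mL = 1.518717 mg/mL
Stage 1: 47.3 mL/hr × 6.3 hr = 297.99 mL → 297.99 mL × 1.518717 mg/mL = 452.5624 mg
Stage 2: 16 mL/hr × 6.9 hr = 110.4 mL → 110.4 mL × 1.518717 mg/mL = 167.6663 mg
Stage 3: 52.3 mL/hr × 7.6 hr = 397.48 mL → 397.48 mL × 1.518717 mg/mL = 603.6595 mg
Total = 452.5624 + 167.6663 + 603.6595 = 1223.888 mg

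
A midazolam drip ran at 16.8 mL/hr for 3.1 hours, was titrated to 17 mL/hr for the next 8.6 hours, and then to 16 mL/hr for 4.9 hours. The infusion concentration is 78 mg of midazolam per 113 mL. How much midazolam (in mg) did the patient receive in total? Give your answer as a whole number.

191 mg

Concentration = 78 mg ÷ 113 mL = 0.6902655 mg/mL
Stage 1: 16.8 mL/hr × 3.1 hr = 52.08 mL → 52.08 mL × 0.6902655 mg/mL = 35.94903 mg
Stage 2: 17 mL/hr × 8.6 hr = 146.2 mL → 146.2 mL × 0.6902655 mg/mL = 100.9168 mg
Stage 3: 16 mL/hr × 4.9 hr = 78.4 mL → 78.4 mL × 0.6902655 mg/mL = 54.11681 mg
Total = 35.94903 + 100.9168 + 54.11681 = 190.9827 mg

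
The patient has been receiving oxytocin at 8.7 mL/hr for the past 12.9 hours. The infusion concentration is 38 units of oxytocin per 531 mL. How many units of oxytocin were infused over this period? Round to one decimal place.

Concentration = 38 units ÷ 531 mL = 0.07156309 units/mL = 71.56309 milliunits/mL
Drug rate = 8.7 mL/hr × 71.56309 milliunits/mL = 622.5989 milliunits/hr
Total = 622.5989 milliunits/hr × 12.9 hr = 8031.525 milliunits = 8.031525 units

8.0 units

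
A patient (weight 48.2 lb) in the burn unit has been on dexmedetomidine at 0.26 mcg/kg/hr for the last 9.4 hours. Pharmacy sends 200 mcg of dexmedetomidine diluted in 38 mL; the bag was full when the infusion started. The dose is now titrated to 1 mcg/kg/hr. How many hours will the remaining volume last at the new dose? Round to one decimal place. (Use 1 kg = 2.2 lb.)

6.7 hours

Initial rate:
Weight = 48.2 lb ÷ 2.2 lb/kg = 21.90909 kg
Dose = 0.26 mcg/kg/hr × 21.90909 kg = 5.696364 mcg/hr
Concentration = 200 mcg ÷ 38 mL = 5.263158 mcg/mL
Rate = 5.696364 mcg/hr ÷ 5.263158 mcg/mL = 1.082309 mL/hr
Volume infused so far = 1.082309 mL/hr × 9.4 hr = 10.17371 mL
Volume remaining = 38 − 10.17371 = 27.82629 mL
New rate:
Dose = 1 mcg/kg/hr × 21.90909 kg = 21.90909 mcg/hr
Rate = 21.90909 mcg/hr ÷ 5.263158 mcg/mL = 4.162727 mL/hr
Time remaining = 27.82629 mL ÷ 4.162727 mL/hr = 6.684631 hr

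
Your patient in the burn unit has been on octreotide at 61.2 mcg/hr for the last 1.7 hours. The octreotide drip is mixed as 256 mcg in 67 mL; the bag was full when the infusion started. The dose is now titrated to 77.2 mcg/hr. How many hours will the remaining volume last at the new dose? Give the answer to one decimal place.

Initial rate:
Concentration = 256 mcg ÷ 67 mL = 3.820896 mcg/mL
Rate = 61.2 mcg/hr ÷ 3.820896 mcg/mL = 16.01719 mL/hr
Volume infused so far = 16.01719 mL/hr × 1.7 hr = 27.22922 mL
Volume remaining = 67 − 27.22922 = 39.77078 mL
New rate:
Rate = 77.2 mcg/hr ÷ 3.820896 mcg/mL = 20.20469 mL/hr
Time remaining = 39.77078 mL ÷ 20.20469 mL/hr = 1.968394 hr

2.0 hours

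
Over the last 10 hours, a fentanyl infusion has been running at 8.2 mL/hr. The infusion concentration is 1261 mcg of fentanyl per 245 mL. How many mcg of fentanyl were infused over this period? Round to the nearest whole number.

Concentration = 1261 mcg ÷ 245 mL = 5.146939 mcg/mL
Drug rate = 8.2 mL/hr × 5.146939 mcg/mL = 42.2049 mcg/hr
Total = 42.2049 mcg/hr × 10 hr = 422.049 mcg

422 mcg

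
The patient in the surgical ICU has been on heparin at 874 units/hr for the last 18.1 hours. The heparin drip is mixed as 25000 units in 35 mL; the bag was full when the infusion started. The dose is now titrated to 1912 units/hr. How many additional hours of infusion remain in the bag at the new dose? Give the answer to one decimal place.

Initial rate:
Concentration = 25000 units ÷ 35 mL = 714.2857 units/mL
Rate = 874 units/hr ÷ 714.2857 units/mL = 1.2236 mL/hr
Volume infused so far = 1.2236 mL/hr × 18.1 hr = 22.14716 mL
Volume remaining = 35 − 22.14716 = 12.85284 mL
New rate:
Rate = 1912 units/hr ÷ 714.2857 units/mL = 2.6768 mL/hr
Time remaining = 12.85284 mL ÷ 2.6768 mL/hr = 4.801569 hr

4.8 hours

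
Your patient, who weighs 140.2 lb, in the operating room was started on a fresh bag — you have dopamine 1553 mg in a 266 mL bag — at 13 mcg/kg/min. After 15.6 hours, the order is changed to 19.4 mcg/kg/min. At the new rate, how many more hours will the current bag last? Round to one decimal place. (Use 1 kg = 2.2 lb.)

10.5 hours

Initial rate:
Weight = 140.2 lb ÷ 2.2 lb/kg = 63.72727 kg
Dose = 13 mcg/kg/min × 63.72727 kg = 828.4545 mcg/min
828.4545 mcg/min × 60 min/hr = 49707.27 mcg/hr
Concentration = 1553 mg ÷ 266 mL = 5.838346 mg/mL = 5838.346 mcg/mL
Rate = 49707.27 mcg/hr ÷ 5838.346 mcg/mL = 8.513931 mL/hr
Volume infused so far = 8.513931 mL/hr × 15.6 hr = 132.8173 mL
Volume remaining = 266 − 132.8173 = 133.1827 mL
New rate:
Dose = 19.4 mcg/kg/min × 63.72727 kg = 1236.309 mcg/min
1236.309 mcg/min × 60 min/hr = 74178.55 mcg/hr
Rate = 74178.55 mcg/hr ÷ 5838.346 mcg/mL = 12.7054 mL/hr
Time remaining = 133.1827 mL ÷ 12.7054 mL/hr = 10.48236 hr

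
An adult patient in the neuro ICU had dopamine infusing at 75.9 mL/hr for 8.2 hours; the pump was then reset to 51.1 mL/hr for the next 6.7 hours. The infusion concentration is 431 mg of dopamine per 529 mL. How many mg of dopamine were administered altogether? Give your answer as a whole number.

786 mg

Concentration = 431 mg ÷ 529 mL = 0.8147448 mg/mL
Stage 1: 75.9 mL/hr × 8.2 hr = 622.38 mL → 622.38 mL × 0.8147448 mg/mL = 507.0809 mg
Stage 2: 51.1 mL/hr × 6.7 hr = 342.37 mL → 342.37 mL × 0.8147448 mg/mL = 278.9442 mg
Total = 507.0809 + 278.9442 = 786.025 mg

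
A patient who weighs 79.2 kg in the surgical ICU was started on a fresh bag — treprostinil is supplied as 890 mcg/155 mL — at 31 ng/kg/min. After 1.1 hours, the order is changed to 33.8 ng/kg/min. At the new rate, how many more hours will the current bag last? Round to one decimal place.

4.5 hours

Initial rate:
Dose = 31 ng/kg/min × 79.2 kg = 2455.2 ng/min
2455.2 ng/min × 60 min/hr = 147312 ng/hr
Concentration = 890 mcg ÷ 155 mL = 5.741935 mcg/mL = 5741.935 ng/mL
Rate = 147312 ng/hr ÷ 5741.935 ng/mL = 25.65546 mL/hr
Volume infused so far = 25.65546 mL/hr × 1.1 hr = 28.22101 mL
Volume remaining = 155 − 28.22101 = 126.779 mL
New rate:
Dose = 33.8 ng/kg/min × 79.2 kg = 2676.96 ng/min
2676.96 ng/min × 60 min/hr = 160617.6 ng/hr
Rate = 160617.6 ng/hr ÷ 5741.935 ng/mL = 27.97273 mL/hr
Time remaining = 126.779 mL ÷ 27.97273 mL/hr = 4.532236 hr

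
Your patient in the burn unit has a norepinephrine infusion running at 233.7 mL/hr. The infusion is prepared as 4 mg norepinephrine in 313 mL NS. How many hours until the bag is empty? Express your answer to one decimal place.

1.3 hours

Duration = 313 mL ÷ 233.7 mL/hr = 1.339324 hr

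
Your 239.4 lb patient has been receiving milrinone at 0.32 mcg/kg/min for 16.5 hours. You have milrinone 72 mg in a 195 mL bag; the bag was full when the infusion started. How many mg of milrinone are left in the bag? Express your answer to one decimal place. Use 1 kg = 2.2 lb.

37.5 mg

Weight = 239.4 lb ÷ 2.2 lb/kg = 108.8182 kg
Dose = 0.32 mcg/kg/min × 108.8182 kg = 34.82182 mcg/min
34.82182 mcg/min × 60 min/hr = 2089.309 mcg/hr
Concentration = 72 mg ÷ 195 mL = 0.3692308 mg/mL = 369.2308 mcg/mL
Rate = 2089.309 mcg/hr ÷ 369.2308 mcg/mL = 5.658545 mL/hr
Volume infused = 5.658545 mL/hr × 16.5 hr = 93.366 mL
Volume remaining = 195 − 93.366 = 101.634 mL
Drug remaining = 101.634 mL × 369.2308 mcg/mL = 37526.4 mcg = 37.5264 mg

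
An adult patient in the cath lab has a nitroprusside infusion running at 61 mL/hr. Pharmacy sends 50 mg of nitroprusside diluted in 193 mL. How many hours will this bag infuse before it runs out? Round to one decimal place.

Duration = 193 mL ÷ 61 mL/hr = 3.163934 hr

3.2 hours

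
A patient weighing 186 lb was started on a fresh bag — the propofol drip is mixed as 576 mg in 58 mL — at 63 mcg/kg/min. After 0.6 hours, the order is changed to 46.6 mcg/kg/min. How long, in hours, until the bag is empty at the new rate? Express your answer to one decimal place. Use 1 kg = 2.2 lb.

Initial rate:
Weight = 186 lb ÷ 2.2 lb/kg = 84.54545 kg
Dose = 63 mcg/kg/min × 84.54545 kg = 5326.364 mcg/min
5326.364 mcg/min × 60 min/hr = 319581.8 mcg/hr
Concentration = 576 mg ÷ 58 mL = 9.931034 mg/mL = 9931.034 mcg/mL
Rate = 319581.8 mcg/hr ÷ 9931.034 mcg/mL = 32.18011 mL/hr
Volume infused so far = 32.18011 mL/hr × 0.6 hr = 19.30807 mL
Volume remaining = 58 − 19.30807 = 38.69193 mL
New rate:
Dose = 46.6 mcg/kg/min × 84.54545 kg = 3939.818 mcg/min
3939.818 mcg/min × 60 min/hr = 236389.1 mcg/hr
Rate = 236389.1 mcg/hr ÷ 9931.034 mcg/mL = 23.80307 mL/hr
Time remaining = 38.69193 mL ÷ 23.80307 mL/hr = 1.625502 hr

1.6 hours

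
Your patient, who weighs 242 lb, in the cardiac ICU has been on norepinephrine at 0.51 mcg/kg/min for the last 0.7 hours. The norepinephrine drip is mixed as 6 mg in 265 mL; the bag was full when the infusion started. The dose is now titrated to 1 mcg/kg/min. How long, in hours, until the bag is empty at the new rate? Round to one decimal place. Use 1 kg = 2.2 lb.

0.6 hours

Initial rate:
Weight = 242 lb ÷ 2.2 lb/kg = 110 kg
Dose = 0.51 mcg/kg/min × 110 kg = 56.1 mcg/min
56.1 mcg/min × 60 min/hr = 3366 mcg/hr
Concentration = 6 mg ÷ 265 mL = 0.02264151 mg/mL = 22.64151 mcg/mL
Rate = 3366 mcg/hr ÷ 22.64151 mcg/mL = 148.665 mL/hr
Volume infused so far = 148.665 mL/hr × 0.7 hr = 104.0655 mL
Volume remaining = 265 − 104.0655 = 160.9345 mL
New rate:
Dose = 1 mcg/kg/min × 110 kg = 110 mcg/min
110 mcg/min × 60 min/hr = 6600 mcg/hr
Rate = 6600 mcg/hr ÷ 22.64151 mcg/mL = 291.5 mL/hr
Time remaining = 160.9345 mL ÷ 291.5 mL/hr = 0.5520909 hr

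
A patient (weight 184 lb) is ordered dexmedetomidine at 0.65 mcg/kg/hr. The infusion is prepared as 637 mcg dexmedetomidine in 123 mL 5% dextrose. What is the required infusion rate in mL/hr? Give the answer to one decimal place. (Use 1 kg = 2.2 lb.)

Weight = 184 lb ÷ 2.2 lb/kg = 83.63636 kg
Dose = 0.65 mcg/kg/hr × 83.63636 kg = 54.36364 mcg/hr
Concentration = 637 mcg ÷ 123 mL = 5.178862 mcg/mL
Rate = 54.36364 mcg/hr ÷ 5.178862 mcg/mL = 10.49722 mL/hr

10.5 mL/hr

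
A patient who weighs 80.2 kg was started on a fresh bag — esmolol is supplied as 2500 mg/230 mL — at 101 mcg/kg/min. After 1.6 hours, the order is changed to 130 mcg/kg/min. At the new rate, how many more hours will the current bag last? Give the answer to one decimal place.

Initial rate:
Dose = 101 mcg/kg/min × 80.2 kg = 8100.2 mcg/min
8100.2 mcg/min × 60 min/hr = 486012 mcg/hr
Concentration = 2500 mg ÷ 230 mL = 10.86957 mg/mL = 10869.57 mcg/mL
Rate = 486012 mcg/hr ÷ 10869.57 mcg/mL = 44.7131 mL/hr
Volume infused so far = 44.7131 mL/hr × 1.6 hr = 71.54097 mL
Volume remaining = 230 − 71.54097 = 158.459 mL
New rate:
Dose = 130 mcg/kg/min × 80.2 kg = 10426 mcg/min
10426 mcg/min × 60 min/hr = 625560 mcg/hr
Rate = 625560 mcg/hr ÷ 10869.57 mcg/mL = 57.55152 mL/hr
Time remaining = 158.459 mL ÷ 57.55152 mL/hr = 2.753342 hr

2.8 hours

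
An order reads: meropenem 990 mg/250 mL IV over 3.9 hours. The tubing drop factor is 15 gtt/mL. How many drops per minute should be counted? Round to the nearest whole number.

250 mL ÷ (3.9 hr × 60 = 234 min) = 1.068376 mL/min
1.068376 mL/min × 15 gtt/mL = 16.02564 gtt/min

16 gtt/min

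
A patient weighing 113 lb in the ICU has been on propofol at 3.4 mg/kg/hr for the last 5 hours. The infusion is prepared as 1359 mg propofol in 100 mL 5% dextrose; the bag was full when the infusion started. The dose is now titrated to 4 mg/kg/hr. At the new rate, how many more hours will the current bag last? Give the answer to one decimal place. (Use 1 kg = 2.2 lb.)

Initial rate:
Weight = 113 lb ÷ 2.2 lb/kg = 51.36364 kg
Dose = 3.4 mg/kg/hr × 51.36364 kg = 174.6364 mg/hr
Concentration = 1359 mg ÷ 100 mL = 13.59 mg/mL
Rate = 174.6364 mg/hr ÷ 13.59 mg/mL = 12.85036 mL/hr
Volume infused so far = 12.85036 mL/hr × 5 hr = 64.25179 mL
Volume remaining = 100 − 64.25179 = 35.74821 mL
New rate:
Dose = 4 mg/kg/hr × 51.36364 kg = 205.4545 mg/hr
Rate = 205.4545 mg/hr ÷ 13.59 mg/mL = 15.11807 mL/hr
Time remaining = 35.74821 mL ÷ 15.11807 mL/hr = 2.364602 hr

2.4 hours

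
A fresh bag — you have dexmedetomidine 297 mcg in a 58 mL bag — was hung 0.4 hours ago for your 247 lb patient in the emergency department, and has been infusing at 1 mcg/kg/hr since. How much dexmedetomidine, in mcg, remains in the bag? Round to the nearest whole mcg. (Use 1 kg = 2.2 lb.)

Weight = 247 lb ÷ 2.2 lb/kg = 112.2727 kg
Dose = 1 mcg/kg/hr × 112.2727 kg = 112.2727 mcg/hr
Concentration = 297 mcg ÷ 58 mL = 5.12069 mcg/mL
Rate = 112.2727 mcg/hr ÷ 5.12069 mcg/mL = 21.92531 mL/hr
Volume infused = 21.92531 mL/hr × 0.4 hr = 8.770125 mL
Volume remaining = 58 − 8.770125 = 49.22987 mL
Drug remaining = 49.22987 mL × 5.12069 mcg/mL = 252.0909 mcg

252 mcg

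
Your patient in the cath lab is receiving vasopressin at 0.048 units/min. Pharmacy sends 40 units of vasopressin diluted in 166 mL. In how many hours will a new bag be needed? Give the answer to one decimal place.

0.048 units/min × 60 min/hr = 2.88 units/hr
Concentration = 40 units ÷ 166 mL = 0.2409639 units/mL
Rate = 2.88 units/hr ÷ 0.2409639 units/mL = 11.952 mL/hr
Duration = 166 mL ÷ 11.952 mL/hr = 13.88889 hr

13.9 hours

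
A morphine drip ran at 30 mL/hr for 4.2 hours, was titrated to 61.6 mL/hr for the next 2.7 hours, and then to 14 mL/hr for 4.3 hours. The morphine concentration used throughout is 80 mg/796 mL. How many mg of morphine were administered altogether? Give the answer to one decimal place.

35.4 mg

Concentration = 80 mg ÷ 796 mL = 0.1005025 mg/mL
Stage 1: 30 mL/hr × 4.2 hr = 126 mL → 126 mL × 0.1005025 mg/mL = 12.66332 mg
Stage 2: 61.6 mL/hr × 2.7 hr = 166.32 mL → 166.32 mL × 0.1005025 mg/mL = 16.71558 mg
Stage 3: 14 mL/hr × 4.3 hr = 60.2 mL → 60.2 mL × 0.1005025 mg/mL = 6.050251 mg
Total = 12.66332 + 16.71558 + 6.050251 = 35.42915 mg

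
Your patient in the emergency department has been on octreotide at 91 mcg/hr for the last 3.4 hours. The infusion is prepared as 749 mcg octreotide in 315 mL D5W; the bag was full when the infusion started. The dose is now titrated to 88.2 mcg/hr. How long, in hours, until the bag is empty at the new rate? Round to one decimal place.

5.0 hours

Initial rate:
Concentration = 749 mcg ÷ 315 mL = 2.377778 mcg/mL
Rate = 91 mcg/hr ÷ 2.377778 mcg/mL = 38.27103 mL/hr
Volume infused so far = 38.27103 mL/hr × 3.4 hr = 130.1215 mL
Volume remaining = 315 − 130.1215 = 184.8785 mL
New rate:
Rate = 88.2 mcg/hr ÷ 2.377778 mcg/mL = 37.09346 mL/hr
Time remaining = 184.8785 mL ÷ 37.09346 mL/hr = 4.984127 hr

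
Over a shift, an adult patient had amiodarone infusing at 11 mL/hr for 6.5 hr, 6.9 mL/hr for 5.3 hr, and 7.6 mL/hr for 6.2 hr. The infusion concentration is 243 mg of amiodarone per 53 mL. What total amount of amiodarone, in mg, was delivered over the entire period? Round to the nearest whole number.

712 mg

Concentration = 243 mg ÷ 53 mL = 4.584906 mg/mL
Stage 1: 11 mL/hr × 6.5 hr = 71.5 mL → 71.5 mL × 4.584906 mg/mL = 327.8208 mg
Stage 2: 6.9 mL/hr × 5.3 hr = 36.57 mL → 36.57 mL × 4.584906 mg/mL = 167.67 mg
Stage 3: 7.6 mL/hr × 6.2 hr = 47.12 mL → 47.12 mL × 4.584906 mg/mL = 216.0408 mg
Total = 327.8208 + 167.67 + 216.0408 = 711.5315 mg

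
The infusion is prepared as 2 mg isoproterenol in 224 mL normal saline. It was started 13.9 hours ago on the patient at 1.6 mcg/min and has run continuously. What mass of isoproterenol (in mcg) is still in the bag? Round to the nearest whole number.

1.6 mcg/min × 60 min/hr = 96 mcg/hr
Concentration = 2 mg ÷ 224 mL = 0.008928571 mg/mL = 8.928571 mcg/mL
Rate = 96 mcg/hr ÷ 8.928571 mcg/mL = 10.752 mL/hr
Volume infused = 10.752 mL/hr × 13.9 hr = 149.4528 mL
Volume remaining = 224 − 149.4528 = 74.5472 mL
Drug remaining = 74.5472 mL × 8.928571 mcg/mL = 665.6 mcg

666 mcg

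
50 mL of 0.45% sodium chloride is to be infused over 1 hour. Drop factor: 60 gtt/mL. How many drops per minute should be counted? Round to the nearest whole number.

50 mL ÷ (1 hr × 60 = 60 min) = 0.8333333 mL/min
0.8333333 mL/min × 60 gtt/mL = 50 gtt/min

50 gtt/min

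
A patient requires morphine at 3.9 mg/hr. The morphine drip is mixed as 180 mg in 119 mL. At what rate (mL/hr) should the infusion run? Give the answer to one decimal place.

2.6 mL/hr

Concentration = 180 mg ÷ 119 mL = 1.512605 mg/mL
Rate = 3.9 mg/hr ÷ 1.512605 mg/mL = 2.578333 mL/hr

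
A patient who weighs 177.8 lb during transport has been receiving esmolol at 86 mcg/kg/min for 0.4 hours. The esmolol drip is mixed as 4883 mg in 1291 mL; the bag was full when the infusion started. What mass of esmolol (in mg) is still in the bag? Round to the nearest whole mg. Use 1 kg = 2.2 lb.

4716 mg

Weight = 177.8 lb ÷ 2.2 lb/kg = 80.81818 kg
Dose = 86 mcg/kg/min × 80.81818 kg = 6950.364 mcg/min
6950.364 mcg/min × 60 min/hr = 417021.8 mcg/hr
Concentration = 4883 mg ÷ 1291 mL = 3.782339 mg/mL = 3782.339 mcg/mL
Rate = 417021.8 mcg/hr ÷ 3782.339 mcg/mL = 110.255 mL/hr
Volume infused = 110.255 mL/hr × 0.4 hr = 44.102 mL
Volume remaining = 1291 − 44.102 = 1246.898 mL
Drug remaining = 1246.898 mL × 3782.339 mcg/mL = 4716191 mcg = 4716.191 mg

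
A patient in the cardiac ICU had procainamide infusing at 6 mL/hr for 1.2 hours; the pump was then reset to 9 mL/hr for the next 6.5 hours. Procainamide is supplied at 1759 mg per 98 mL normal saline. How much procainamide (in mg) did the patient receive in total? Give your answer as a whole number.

1179 mg

Concentration = 1759 mg ÷ 98 mL = 17.94898 mg/mL
Stage 1: 6 mL/hr × 1.2 hr = 7.2 mL → 7.2 mL × 17.94898 mg/mL = 129.2327 mg
Stage 2: 9 mL/hr × 6.5 hr = 58.5 mL → 58.5 mL × 17.94898 mg/mL = 1050.015 mg
Total = 129.2327 + 1050.015 = 1179.248 mg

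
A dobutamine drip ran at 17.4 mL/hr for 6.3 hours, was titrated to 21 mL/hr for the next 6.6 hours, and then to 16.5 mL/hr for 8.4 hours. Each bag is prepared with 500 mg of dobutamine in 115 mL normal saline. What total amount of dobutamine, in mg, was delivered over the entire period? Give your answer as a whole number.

1682 mg

Concentration = 500 mg ÷ 115 mL = 4.347826 mg/mL
Stage 1: 17.4 mL/hr × 6.3 hr = 109.62 mL → 109.62 mL × 4.347826 mg/mL = 476.6087 mg
Stage 2: 21 mL/hr × 6.6 hr = 138.6 mL → 138.6 mL × 4.347826 mg/mL = 602.6087 mg
Stage 3: 16.5 mL/hr × 8.4 hr = 138.6 mL → 138.6 mL × 4.347826 mg/mL = 602.6087 mg
Total = 476.6087 + 602.6087 + 602.6087 = 1681.826 mg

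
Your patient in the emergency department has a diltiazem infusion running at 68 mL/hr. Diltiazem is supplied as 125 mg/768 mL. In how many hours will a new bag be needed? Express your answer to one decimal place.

Duration = 768 mL ÷ 68 mL/hr = 11.29412 hr

11.3 hours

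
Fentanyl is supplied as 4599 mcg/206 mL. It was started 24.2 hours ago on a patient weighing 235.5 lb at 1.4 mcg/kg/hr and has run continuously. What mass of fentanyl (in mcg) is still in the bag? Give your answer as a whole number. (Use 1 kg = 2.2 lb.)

Weight = 235.5 lb ÷ 2.2 lb/kg = 107.0455 kg
Dose = 1.4 mcg/kg/hr × 107.0455 kg = 149.8636 mcg/hr
Concentration = 4599 mcg ÷ 206 mL = 22.32524 mcg/mL
Rate = 149.8636 mcg/hr ÷ 22.32524 mcg/mL = 6.712744 mL/hr
Volume infused = 6.712744 mL/hr × 24.2 hr = 162.4484 mL
Volume remaining = 206 − 162.4484 = 43.5516 mL
Drug remaining = 43.5516 mL × 22.32524 mcg/mL = 972.3 mcg

972 mcg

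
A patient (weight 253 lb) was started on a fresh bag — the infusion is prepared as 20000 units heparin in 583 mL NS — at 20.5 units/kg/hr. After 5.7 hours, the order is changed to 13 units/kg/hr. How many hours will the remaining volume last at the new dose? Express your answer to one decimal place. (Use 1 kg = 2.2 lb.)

4.4 hours

Initial rate:
Weight = 253 lb ÷ 2.2 lb/kg = 115 kg
Dose = 20.5 units/kg/hr × 115 kg = 2357.5 units/hr
Concentration = 20000 units ÷ 583 mL = 34.30532 units/mL
Rate = 2357.5 units/hr ÷ 34.30532 units/mL = 68.72112 mL/hr
Volume infused so far = 68.72112 mL/hr × 5.7 hr = 391.7104 mL
Volume remaining = 583 − 391.7104 = 191.2896 mL
New rate:
Dose = 13 units/kg/hr × 115 kg = 1495 units/hr
Rate = 1495 units/hr ÷ 34.30532 units/mL = 43.57925 mL/hr
Time remaining = 191.2896 mL ÷ 43.57925 mL/hr = 4.389465 hr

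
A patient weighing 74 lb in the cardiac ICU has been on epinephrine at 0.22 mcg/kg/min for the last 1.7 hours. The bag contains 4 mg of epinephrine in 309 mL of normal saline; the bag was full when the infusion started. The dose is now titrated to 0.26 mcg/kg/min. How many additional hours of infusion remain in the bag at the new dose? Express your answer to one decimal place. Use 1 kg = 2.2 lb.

6.2 hours

Initial rate:
Weight = 74 lb ÷ 2.2 lb/kg = 33.63636 kg
Dose = 0.22 mcg/kg/min × 33.63636 kg = 7.4 mcg/min
7.4 mcg/min × 60 min/hr = 444 mcg/hr
Concentration = 4 mg ÷ 309 mL = 0.01294498 mg/mL = 12.94498 mcg/mL
Rate = 444 mcg/hr ÷ 12.94498 mcg/mL = 34.299 mL/hr
Volume infused so far = 34.299 mL/hr × 1.7 hr = 58.3083 mL
Volume remaining = 309 − 58.3083 = 250.6917 mL
New rate:
Dose = 0.26 mcg/kg/min × 33.63636 kg = 8.745455 mcg/min
8.745455 mcg/min × 60 min/hr = 524.7273 mcg/hr
Rate = 524.7273 mcg/hr ÷ 12.94498 mcg/mL = 40.53518 mL/hr
Time remaining = 250.6917 mL ÷ 40.53518 mL/hr = 6.184546 hr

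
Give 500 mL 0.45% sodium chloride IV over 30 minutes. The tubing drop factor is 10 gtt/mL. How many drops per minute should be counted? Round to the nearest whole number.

500 mL ÷ (30 min) = 16.66667 mL/min
16.66667 mL/min × 10 gtt/mL = 166.6667 gtt/min

167 gtt/min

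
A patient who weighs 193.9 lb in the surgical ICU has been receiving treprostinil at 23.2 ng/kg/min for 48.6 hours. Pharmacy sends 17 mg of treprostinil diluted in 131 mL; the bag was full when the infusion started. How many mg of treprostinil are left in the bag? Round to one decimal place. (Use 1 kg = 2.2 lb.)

11.0 mg

Weight = 193.9 lb ÷ 2.2 lb/kg = 88.13636 kg
Dose = 23.2 ng/kg/min × 88.13636 kg = 2044.764 ng/min
2044.764 ng/min × 60 min/hr = 122685.8 ng/hr
Concentration = 17 mg ÷ 131 mL = 0.129771 mg/mL = 129771 ng/mL
Rate = 122685.8 ng/hr ÷ 129771 ng/mL = 0.9454025 mL/hr
Volume infused = 0.9454025 mL/hr × 48.6 hr = 45.94656 mL
Volume remaining = 131 − 45.94656 = 85.05344 mL
Drug remaining = 85.05344 mL × 129771 ng/mL = 11037469 ng = 11.03747 mg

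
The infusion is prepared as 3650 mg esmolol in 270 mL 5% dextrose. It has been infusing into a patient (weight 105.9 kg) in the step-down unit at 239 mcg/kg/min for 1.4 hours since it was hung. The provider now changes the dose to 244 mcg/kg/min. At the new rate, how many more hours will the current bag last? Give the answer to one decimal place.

Initial rate:
Dose = 239 mcg/kg/min × 105.9 kg = 25310.1 mcg/min
25310.1 mcg/min × 60 min/hr = 1518606 mcg/hr
Concentration = 3650 mg ÷ 270 mL = 13.51852 mg/mL = 13518.52 mcg/mL
Rate = 1518606 mcg/hr ÷ 13518.52 mcg/mL = 112.3352 mL/hr
Volume infused so far = 112.3352 mL/hr × 1.4 hr = 157.2693 mL
Volume remaining = 270 − 157.2693 = 112.7307 mL
New rate:
Dose = 244 mcg/kg/min × 105.9 kg = 25839.6 mcg/min
25839.6 mcg/min × 60 min/hr = 1550376 mcg/hr
Rate = 1550376 mcg/hr ÷ 13518.52 mcg/mL = 114.6853 mL/hr
Time remaining = 112.7307 mL ÷ 114.6853 mL/hr = 0.9829561 hr

1.0 hours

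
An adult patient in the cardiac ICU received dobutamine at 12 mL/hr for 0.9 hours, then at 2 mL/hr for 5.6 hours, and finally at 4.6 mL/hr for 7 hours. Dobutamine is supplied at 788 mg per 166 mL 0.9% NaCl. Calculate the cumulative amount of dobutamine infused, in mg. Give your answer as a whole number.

257 mg

Concentration = 788 mg ÷ 166 mL = 4.746988 mg/mL
Stage 1: 12 mL/hr × 0.9 hr = 10.8 mL → 10.8 mL × 4.746988 mg/mL = 51.26747 mg
Stage 2: 2 mL/hr × 5.6 hr = 11.2 mL → 11.2 mL × 4.746988 mg/mL = 53.16627 mg
Stage 3: 4.6 mL/hr × 7 hr = 32.2 mL → 32.2 mL × 4.746988 mg/mL = 152.853 mg
Total = 51.26747 + 53.16627 + 152.853 = 257.2867 mg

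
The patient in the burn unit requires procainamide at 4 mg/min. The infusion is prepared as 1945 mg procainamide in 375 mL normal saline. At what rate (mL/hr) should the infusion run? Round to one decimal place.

4 mg/min × 60 min/hr = 240 mg/hr
Concentration = 1945 mg ÷ 375 mL = 5.186667 mg/mL
Rate = 240 mg/hr ÷ 5.186667 mg/mL = 46.27249 mL/hr

46.3 mL/hr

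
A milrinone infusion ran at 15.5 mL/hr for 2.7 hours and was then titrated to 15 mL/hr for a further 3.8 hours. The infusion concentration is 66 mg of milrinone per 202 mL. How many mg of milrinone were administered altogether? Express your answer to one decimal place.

32.3 mg

Concentration = 66 mg ÷ 202 mL = 0.3267327 mg/mL
Stage 1: 15.5 mL/hr × 2.7 hr = 41.85 mL → 41.85 mL × 0.3267327 mg/mL = 13.67376 mg
Stage 2: 15 mL/hr × 3.8 hr = 57 mL → 57 mL × 0.3267327 mg/mL = 18.62376 mg
Total = 13.67376 + 18.62376 = 32.29752 mg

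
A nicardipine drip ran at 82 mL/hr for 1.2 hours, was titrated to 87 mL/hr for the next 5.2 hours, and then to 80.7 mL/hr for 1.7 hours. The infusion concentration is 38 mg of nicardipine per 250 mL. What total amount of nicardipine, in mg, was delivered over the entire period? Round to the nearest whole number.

Concentration = 38 mg ÷ 250 mL = 0.152 mg/mL
Stage 1: 82 mL/hr × 1.2 hr = 98.4 mL → 98.4 mL × 0.152 mg/mL = 14.9568 mg
Stage 2: 87 mL/hr × 5.2 hr = 452.4 mL → 452.4 mL × 0.152 mg/mL = 68.7648 mg
Stage 3: 80.7 mL/hr × 1.7 hr = 137.19 mL → 137.19 mL × 0.152 mg/mL = 20.85288 mg
Total = 14.9568 + 68.7648 + 20.85288 = 104.5745 mg

105 mg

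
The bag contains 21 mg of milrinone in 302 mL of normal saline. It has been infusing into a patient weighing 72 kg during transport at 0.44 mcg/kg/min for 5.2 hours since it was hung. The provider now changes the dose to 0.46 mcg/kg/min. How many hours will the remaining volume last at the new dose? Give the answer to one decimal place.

Initial rate:
Dose = 0.44 mcg/kg/min × 72 kg = 31.68 mcg/min
31.68 mcg/min × 60 min/hr = 1900.8 mcg/hr
Concentration = 21 mg ÷ 302 mL = 0.06953642 mg/mL = 69.53642 mcg/mL
Rate = 1900.8 mcg/hr ÷ 69.53642 mcg/mL = 27.33531 mL/hr
Volume infused so far = 27.33531 mL/hr × 5.2 hr = 142.1436 mL
Volume remaining = 302 − 142.1436 = 159.8564 mL
New rate:
Dose = 0.46 mcg/kg/min × 72 kg = 33.12 mcg/min
33.12 mcg/min × 60 min/hr = 1987.2 mcg/hr
Rate = 1987.2 mcg/hr ÷ 69.53642 mcg/mL = 28.57783 mL/hr
Time remaining = 159.8564 mL ÷ 28.57783 mL/hr = 5.59372 hr

5.6 hours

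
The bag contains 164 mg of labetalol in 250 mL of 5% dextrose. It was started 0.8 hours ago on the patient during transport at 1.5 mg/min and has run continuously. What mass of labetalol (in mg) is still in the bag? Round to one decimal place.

92.0 mg

1.5 mg/min × 60 min/hr = 90 mg/hr
Concentration = 164 mg ÷ 250 mL = 0.656 mg/mL
Rate = 90 mg/hr ÷ 0.656 mg/mL = 137.1951 mL/hr
Volume infused = 137.1951 mL/hr × 0.8 hr = 109.7561 mL
Volume remaining = 250 − 109.7561 = 140.2439 mL
Drug remaining = 140.2439 mL × 0.656 mg/mL = 92 mg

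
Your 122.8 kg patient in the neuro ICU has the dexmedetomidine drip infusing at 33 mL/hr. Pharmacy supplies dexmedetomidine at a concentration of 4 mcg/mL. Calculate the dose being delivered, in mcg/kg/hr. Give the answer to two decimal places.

1.07 mcg/kg/hr

Drug rate = 33 mL/hr × 4 mcg/mL = 132 mcg/hr
132 mcg/hr ÷ 122.8 kg = 1.074919 mcg/kg/hr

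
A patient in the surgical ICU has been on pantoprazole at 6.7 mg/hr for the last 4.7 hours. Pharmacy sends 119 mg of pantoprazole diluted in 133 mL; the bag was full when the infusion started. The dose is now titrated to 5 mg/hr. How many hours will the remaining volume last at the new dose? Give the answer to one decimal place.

Initial rate:
Concentration = 119 mg ÷ 133 mL = 0.8947368 mg/mL
Rate = 6.7 mg/hr ÷ 0.8947368 mg/mL = 7.488235 mL/hr
Volume infused so far = 7.488235 mL/hr × 4.7 hr = 35.19471 mL
Volume remaining = 133 − 35.19471 = 97.80529 mL
New rate:
Rate = 5 mg/hr ÷ 0.8947368 mg/mL = 5.588235 mL/hr
Time remaining = 97.80529 mL ÷ 5.588235 mL/hr = 17.502 hr

17.5 hours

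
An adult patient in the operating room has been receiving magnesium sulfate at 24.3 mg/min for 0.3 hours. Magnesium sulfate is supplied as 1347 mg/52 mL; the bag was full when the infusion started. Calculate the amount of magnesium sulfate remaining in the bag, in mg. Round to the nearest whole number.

910 mg

24.3 mg/min × 60 min/hr = 1458 mg/hr
Concentration = 1347 mg ÷ 52 mL = 25.90385 mg/mL
Rate = 1458 mg/hr ÷ 25.90385 mg/mL = 56.28508 mL/hr
Volume infused = 56.28508 mL/hr × 0.3 hr = 16.88552 mL
Volume remaining = 52 − 16.88552 = 35.11448 mL
Drug remaining = 35.11448 mL × 25.90385 mg/mL = 909.6 mg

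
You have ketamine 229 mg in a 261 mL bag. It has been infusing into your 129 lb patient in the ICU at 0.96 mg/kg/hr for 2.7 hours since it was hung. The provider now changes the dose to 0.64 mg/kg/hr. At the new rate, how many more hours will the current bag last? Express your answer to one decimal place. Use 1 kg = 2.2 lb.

2.1 hours

Initial rate:
Weight = 129 lb ÷ 2.2 lb/kg = 58.63636 kg
Dose = 0.96 mg/kg/hr × 58.63636 kg = 56.29091 mg/hr
Concentration = 229 mg ÷ 261 mL = 0.8773946 mg/mL
Rate = 56.29091 mg/hr ÷ 0.8773946 mg/mL = 64.15689 mL/hr
Volume infused so far = 64.15689 mL/hr × 2.7 hr = 173.2236 mL
Volume remaining = 261 − 173.2236 = 87.7764 mL
New rate:
Dose = 0.64 mg/kg/hr × 58.63636 kg = 37.52727 mg/hr
Rate = 37.52727 mg/hr ÷ 0.8773946 mg/mL = 42.77126 mL/hr
Time remaining = 87.7764 mL ÷ 42.77126 mL/hr = 2.052229 hr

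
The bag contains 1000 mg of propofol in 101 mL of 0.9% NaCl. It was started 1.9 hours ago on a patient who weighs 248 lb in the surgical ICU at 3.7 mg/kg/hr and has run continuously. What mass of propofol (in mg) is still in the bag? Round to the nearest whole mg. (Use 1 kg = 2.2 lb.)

Weight = 248 lb ÷ 2.2 lb/kg = 112.7273 kg
Dose = 3.7 mg/kg/hr × 112.7273 kg = 417.0909 mg/hr
Concentration = 1000 mg ÷ 101 mL = 9.90099 mg/mL
Rate = 417.0909 mg/hr ÷ 9.90099 mg/mL = 42.12618 mL/hr
Volume infused = 42.12618 mL/hr × 1.9 hr = 80.03975 mL
Volume remaining = 101 − 80.03975 = 20.96025 mL
Drug remaining = 20.96025 mL × 9.90099 mg/mL = 207.5273 mg

208 mg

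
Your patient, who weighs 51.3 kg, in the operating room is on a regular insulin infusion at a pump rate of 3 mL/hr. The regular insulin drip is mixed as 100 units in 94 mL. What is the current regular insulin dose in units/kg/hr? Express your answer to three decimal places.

Concentration = 100 units ÷ 94 mL = 1.06383 units/mL
Drug rate = 3 mL/hr × 1.06383 units/mL = 3.191489 units/hr
3.191489 units/hr ÷ 51.3 kg = 0.06221227 units/kg/hr

0.062 units/kg/hr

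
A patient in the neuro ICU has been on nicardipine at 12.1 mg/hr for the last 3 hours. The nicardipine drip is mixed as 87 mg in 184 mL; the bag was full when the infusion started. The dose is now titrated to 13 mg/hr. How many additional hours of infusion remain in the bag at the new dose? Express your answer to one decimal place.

Initial rate:
Concentration = 87 mg ÷ 184 mL = 0.4728261 mg/mL
Rate = 12.1 mg/hr ÷ 0.4728261 mg/mL = 25.5908 mL/hr
Volume infused so far = 25.5908 mL/hr × 3 hr = 76.77241 mL
Volume remaining = 184 − 76.77241 = 107.2276 mL
New rate:
Rate = 13 mg/hr ÷ 0.4728261 mg/mL = 27.49425 mL/hr
Time remaining = 107.2276 mL ÷ 27.49425 mL/hr = 3.9 hr

3.9 hours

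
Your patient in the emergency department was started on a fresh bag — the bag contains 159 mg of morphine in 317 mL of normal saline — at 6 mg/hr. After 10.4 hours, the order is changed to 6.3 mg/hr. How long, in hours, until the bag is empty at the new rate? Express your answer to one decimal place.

15.3 hours

Initial rate:
Concentration = 159 mg ÷ 317 mL = 0.5015773 mg/mL
Rate = 6 mg/hr ÷ 0.5015773 mg/mL = 11.96226 mL/hr
Volume infused so far = 11.96226 mL/hr × 10.4 hr = 124.4075 mL
Volume remaining = 317 − 124.4075 = 192.5925 mL
New rate:
Rate = 6.3 mg/hr ÷ 0.5015773 mg/mL = 12.56038 mL/hr
Time remaining = 192.5925 mL ÷ 12.56038 mL/hr = 15.33333 hr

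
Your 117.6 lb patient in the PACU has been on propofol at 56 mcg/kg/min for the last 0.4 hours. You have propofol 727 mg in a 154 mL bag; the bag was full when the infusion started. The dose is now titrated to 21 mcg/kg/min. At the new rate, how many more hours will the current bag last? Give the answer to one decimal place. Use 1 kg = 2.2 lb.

Initial rate:
Weight = 117.6 lb ÷ 2.2 lb/kg = 53.45455 kg
Dose = 56 mcg/kg/min × 53.45455 kg = 2993.455 mcg/min
2993.455 mcg/min × 60 min/hr = 179607.3 mcg/hr
Concentration = 727 mg ÷ 154 mL = 4.720779 mg/mL = 4720.779 mcg/mL
Rate = 179607.3 mcg/hr ÷ 4720.779 mcg/mL = 38.04611 mL/hr
Volume infused so far = 38.04611 mL/hr × 0.4 hr = 15.21844 mL
Volume remaining = 154 − 15.21844 = 138.7816 mL
New rate:
Dose = 21 mcg/kg/min × 53.45455 kg = 1122.545 mcg/min
1122.545 mcg/min × 60 min/hr = 67352.73 mcg/hr
Rate = 67352.73 mcg/hr ÷ 4720.779 mcg/mL = 14.26729 mL/hr
Time remaining = 138.7816 mL ÷ 14.26729 mL/hr = 9.727254 hr

9.7 hours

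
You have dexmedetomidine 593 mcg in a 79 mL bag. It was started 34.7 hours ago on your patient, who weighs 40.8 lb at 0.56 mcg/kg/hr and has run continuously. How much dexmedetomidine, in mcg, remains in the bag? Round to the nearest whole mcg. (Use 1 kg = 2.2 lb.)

Weight = 40.8 lb ÷ 2.2 lb/kg = 18.54545 kg
Dose = 0.56 mcg/kg/hr × 18.54545 kg = 10.38545 mcg/hr
Concentration = 593 mcg ÷ 79 mL = 7.506329 mcg/mL
Rate = 10.38545 mcg/hr ÷ 7.506329 mcg/mL = 1.38356 mL/hr
Volume infused = 1.38356 mL/hr × 34.7 hr = 48.00952 mL
Volume remaining = 79 − 48.00952 = 30.99048 mL
Drug remaining = 30.99048 mL × 7.506329 mcg/mL = 232.6247 mcg

233 mcg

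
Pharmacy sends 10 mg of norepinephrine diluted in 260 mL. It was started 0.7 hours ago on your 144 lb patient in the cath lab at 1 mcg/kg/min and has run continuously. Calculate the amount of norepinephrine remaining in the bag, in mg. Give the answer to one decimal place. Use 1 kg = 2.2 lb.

7.3 mg

Weight = 144 lb ÷ 2.2 lb/kg = 65.45455 kg
Dose = 1 mcg/kg/min × 65.45455 kg = 65.45455 mcg/min
65.45455 mcg/min × 60 min/hr = 3927.273 mcg/hr
Concentration = 10 mg ÷ 260 mL = 0.03846154 mg/mL = 38.46154 mcg/mL
Rate = 3927.273 mcg/hr ÷ 38.46154 mcg/mL = 102.1091 mL/hr
Volume infused = 102.1091 mL/hr × 0.7 hr = 71.47636 mL
Volume remaining = 260 − 71.47636 = 188.5236 mL
Drug remaining = 188.5236 mL × 38.46154 mcg/mL = 7250.909 mcg = 7.250909 mg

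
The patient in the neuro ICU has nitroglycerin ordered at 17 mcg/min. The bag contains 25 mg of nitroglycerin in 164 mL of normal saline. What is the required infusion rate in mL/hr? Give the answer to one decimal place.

6.7 mL/hr

17 mcg/min × 60 min/hr = 1020 mcg/hr
Concentration = 25 mg ÷ 164 mL = 0.152439 mg/mL = 152.439 mcg/mL
Rate = 1020 mcg/hr ÷ 152.439 mcg/mL = 6.6912 mL/hr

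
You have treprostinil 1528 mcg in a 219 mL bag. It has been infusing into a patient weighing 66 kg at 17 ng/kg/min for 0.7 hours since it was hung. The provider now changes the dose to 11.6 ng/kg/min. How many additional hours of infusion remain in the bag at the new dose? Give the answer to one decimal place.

Initial rate:
Dose = 17 ng/kg/min × 66 kg = 1122 ng/min
1122 ng/min × 60 min/hr = 67320 ng/hr
Concentration = 1528 mcg ÷ 219 mL = 6.977169 mcg/mL = 6977.169 ng/mL
Rate = 67320 ng/hr ÷ 6977.169 ng/mL = 9.648613 mL/hr
Volume infused so far = 9.648613 mL/hr × 0.7 hr = 6.754029 mL
Volume remaining = 219 − 6.754029 = 212.246 mL
New rate:
Dose = 11.6 ng/kg/min × 66 kg = 765.6 ng/min
765.6 ng/min × 60 min/hr = 45936 ng/hr
Rate = 45936 ng/hr ÷ 6977.169 ng/mL = 6.583759 mL/hr
Time remaining = 212.246 mL ÷ 6.583759 mL/hr = 32.23781 hr

32.2 hours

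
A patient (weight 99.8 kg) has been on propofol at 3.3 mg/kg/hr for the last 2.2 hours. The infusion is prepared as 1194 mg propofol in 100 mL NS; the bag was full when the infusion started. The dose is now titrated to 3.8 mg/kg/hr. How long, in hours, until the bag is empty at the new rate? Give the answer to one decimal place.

1.2 hours

Initial rate:
Dose = 3.3 mg/kg/hr × 99.8 kg = 329.34 mg/hr
Concentration = 1194 mg ÷ 100 mL = 11.94 mg/mL
Rate = 329.34 mg/hr ÷ 11.94 mg/mL = 27.58291 mL/hr
Volume infused so far = 27.58291 mL/hr × 2.2 hr = 60.68241 mL
Volume remaining = 100 − 60.68241 = 39.31759 mL
New rate:
Dose = 3.8 mg/kg/hr × 99.8 kg = 379.24 mg/hr
Rate = 379.24 mg/hr ÷ 11.94 mg/mL = 31.76214 mL/hr
Time remaining = 39.31759 mL ÷ 31.76214 mL/hr = 1.237876 hr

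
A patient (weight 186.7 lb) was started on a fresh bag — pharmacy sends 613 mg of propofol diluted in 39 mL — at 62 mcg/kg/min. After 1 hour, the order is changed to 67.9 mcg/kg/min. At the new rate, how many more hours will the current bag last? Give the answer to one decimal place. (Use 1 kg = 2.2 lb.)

Initial rate:
Weight = 186.7 lb ÷ 2.2 lb/kg = 84.86364 kg
Dose = 62 mcg/kg/min × 84.86364 kg = 5261.545 mcg/min
5261.545 mcg/min × 60 min/hr = 315692.7 mcg/hr
Concentration = 613 mg ÷ 39 mL = 15.71795 mg/mL = 15717.95 mcg/mL
Rate = 315692.7 mcg/hr ÷ 15717.95 mcg/mL = 20.08486 mL/hr
Volume infused so far = 20.08486 mL/hr × 1 hr = 20.08486 mL
Volume remaining = 39 − 20.08486 = 18.91514 mL
New rate:
Dose = 67.9 mcg/kg/min × 84.86364 kg = 5762.241 mcg/min
5762.241 mcg/min × 60 min/hr = 345734.5 mcg/hr
Rate = 345734.5 mcg/hr ÷ 15717.95 mcg/mL = 21.99616 mL/hr
Time remaining = 18.91514 mL ÷ 21.99616 mL/hr = 0.8599295 hr

0.9 hours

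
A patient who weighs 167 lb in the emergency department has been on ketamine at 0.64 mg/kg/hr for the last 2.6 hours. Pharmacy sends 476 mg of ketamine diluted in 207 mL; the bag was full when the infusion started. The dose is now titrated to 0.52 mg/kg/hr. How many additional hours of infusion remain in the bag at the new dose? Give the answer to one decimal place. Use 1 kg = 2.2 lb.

Initial rate:
Weight = 167 lb ÷ 2.2 lb/kg = 75.90909 kg
Dose = 0.64 mg/kg/hr × 75.90909 kg = 48.58182 mg/hr
Concentration = 476 mg ÷ 207 mL = 2.299517 mg/mL
Rate = 48.58182 mg/hr ÷ 2.299517 mg/mL = 21.12697 mL/hr
Volume infused so far = 21.12697 mL/hr × 2.6 hr = 54.93011 mL
Volume remaining = 207 − 54.93011 = 152.0699 mL
New rate:
Dose = 0.52 mg/kg/hr × 75.90909 kg = 39.47273 mg/hr
Rate = 39.47273 mg/hr ÷ 2.299517 mg/mL = 17.16566 mL/hr
Time remaining = 152.0699 mL ÷ 17.16566 mL/hr = 8.858959 hr

8.9 hours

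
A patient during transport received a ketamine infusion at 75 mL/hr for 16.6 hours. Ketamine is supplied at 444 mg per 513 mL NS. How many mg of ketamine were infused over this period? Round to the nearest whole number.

Concentration = 444 mg ÷ 513 mL = 0.8654971 mg/mL
Drug rate = 75 mL/hr × 0.8654971 mg/mL = 64.91228 mg/hr
Total = 64.91228 mg/hr × 16.6 hr = 1077.544 mg

1078 mg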